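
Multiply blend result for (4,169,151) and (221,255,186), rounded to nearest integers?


Multiply: C = A×B/255, rounded to nearest integer
R: 4×221/255 = 884/255 ≈ 3.467 → 3
G: 169×255/255 = 43095/255 ≈ 169.000 → 169
B: 151×186/255 = 28086/255 ≈ 110.141 → 110
= RGB(3, 169, 110)


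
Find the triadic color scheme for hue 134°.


Triadic: equally spaced at 120° intervals
H1 = 134°
H2 = (134 + 120) mod 360 = 254°
H3 = (134 + 240) mod 360 = 14°
Triadic = 134°, 254°, 14°


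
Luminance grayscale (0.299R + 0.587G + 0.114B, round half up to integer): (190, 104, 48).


Gray = 0.299×R + 0.587×G + 0.114×B
Gray = 0.299×190 + 0.587×104 + 0.114×48
Gray = 56.810 + 61.048 + 5.472
Gray = 123.330 → round half up → 123
Gray = 123


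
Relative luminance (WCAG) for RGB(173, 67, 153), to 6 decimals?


Linearize each channel (sRGB transfer function): c = v/255; c_lin = c/12.92 if c ≤ 0.04045, else ((c+0.055)/1.055)^2.4
  R: 173/255 ≈ 0.678431 > 0.04045 → ((0.678431+0.055)/1.055)^2.4 ≈ 0.417885
  G: 67/255 ≈ 0.262745 > 0.04045 → ((0.262745+0.055)/1.055)^2.4 ≈ 0.056128
  B: 153/255 ≈ 0.600000 > 0.04045 → ((0.600000+0.055)/1.055)^2.4 ≈ 0.318547
R_lin = 0.417885, G_lin = 0.056128, B_lin = 0.318547
L = 0.2126×R + 0.7152×G + 0.0722×B
L = 0.2126×0.417885 + 0.7152×0.056128 + 0.0722×0.318547
L ≈ 0.151985


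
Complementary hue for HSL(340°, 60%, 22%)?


Complement = opposite side of color wheel = hue + 180°
H' = (340 + 180) mod 360 = 160°
S and L unchanged.
= HSL(160°, 60%, 22%)


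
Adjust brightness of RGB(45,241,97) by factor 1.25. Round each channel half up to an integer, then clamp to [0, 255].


Multiply each channel by 1.25, round half up, clamp to [0, 255]
R: 45×1.25 = 56.25 → round → 56
G: 241×1.25 = 301.25 → round → 301 → clamp → 255
B: 97×1.25 = 121.25 → round → 121
= RGB(56, 255, 121)


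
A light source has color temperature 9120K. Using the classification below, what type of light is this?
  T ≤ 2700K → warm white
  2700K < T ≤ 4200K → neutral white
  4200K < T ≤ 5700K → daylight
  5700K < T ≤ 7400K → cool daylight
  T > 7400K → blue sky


Temperature: 9120K
9120K > 7400K → blue sky
Classification: blue sky


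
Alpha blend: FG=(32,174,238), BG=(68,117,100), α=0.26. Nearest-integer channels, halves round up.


C = α×F + (1-α)×B, with 1-α = 0.74
R: 0.26×32 + 0.74×68 = 8.32 + 50.32 = 58.64 → 59
G: 0.26×174 + 0.74×117 = 45.24 + 86.58 = 131.82 → 132
B: 0.26×238 + 0.74×100 = 61.88 + 74.00 = 135.88 → 136
= RGB(59, 132, 136)


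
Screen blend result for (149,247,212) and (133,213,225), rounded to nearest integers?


Screen: C = 255 - (255-A)×(255-B)/255, rounded to nearest integer
R: 255 - (255-149)×(255-133)/255 = 255 - 12932/255 ≈ 255 - 50.714 = 204.286 → 204
G: 255 - (255-247)×(255-213)/255 = 255 - 336/255 ≈ 255 - 1.318 = 253.682 → 254
B: 255 - (255-212)×(255-225)/255 = 255 - 1290/255 ≈ 255 - 5.059 = 249.941 → 250
= RGB(204, 254, 250)


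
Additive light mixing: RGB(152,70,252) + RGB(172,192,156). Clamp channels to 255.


Additive: each channel = min(255, C₁+C₂)
R: 152+172 = 324 → 255
G: 70+192 = 262 → 255
B: 252+156 = 408 → 255
= RGB(255, 255, 255)


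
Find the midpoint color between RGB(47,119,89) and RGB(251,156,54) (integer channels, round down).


Midpoint: each channel = ⌊(C₁+C₂)/2⌋
R: ⌊(47+251)/2⌋ = 149
G: ⌊(119+156)/2⌋ = 137
B: ⌊(89+54)/2⌋ = 71
= RGB(149, 137, 71)


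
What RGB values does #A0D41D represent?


A0 → 160 (R)
D4 → 212 (G)
1D → 29 (B)
= RGB(160, 212, 29)


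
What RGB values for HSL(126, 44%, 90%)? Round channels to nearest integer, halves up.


H=126°, S=0.44, L=0.90
C = (1-|2L-1|)×S = (1-|0.80|)×0.44 = 0.088
H' = H/60 = 126/60 ≈ 2.1000; X = C×(1-|H' mod 2 - 1|) = 0.0088
m = L - C/2 = 0.90 - 0.044 = 0.856
Sector ⌊H'⌋ = 2 → (R',G',B') = (0.0, 0.088, 0.0088)
RGB = ((R'+m)×255, (G'+m)×255, (B'+m)×255) = (218.28, 240.72, 220.524)
Round half up → RGB(218, 241, 221)


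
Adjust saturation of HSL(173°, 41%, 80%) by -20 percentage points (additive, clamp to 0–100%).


Original S = 41%
Adjustment = -20 percentage points
New S = 41 + (-20) = 21
Clamp to [0, 100] → 21
= HSL(173°, 21%, 80%)


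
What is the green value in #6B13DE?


Color: #6B13DE
R = 6B = 107
G = 13 = 19
B = DE = 222
Green = 19


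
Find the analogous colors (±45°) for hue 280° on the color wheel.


Base hue: 280°
Left analog: (280 - 45) mod 360 = 235°
Right analog: (280 + 45) mod 360 = 325°
Analogous hues = 235° and 325°


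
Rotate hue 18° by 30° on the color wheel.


New hue = (H + rotation) mod 360
New hue = (18 + 30) mod 360
= 48 mod 360
= 48°


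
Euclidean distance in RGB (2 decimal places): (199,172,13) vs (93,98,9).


d = √[(R₁-R₂)² + (G₁-G₂)² + (B₁-B₂)²]
d = √[(199-93)² + (172-98)² + (13-9)²]
d = √[11236 + 5476 + 16]
d = √16728
d ≈ 129.34


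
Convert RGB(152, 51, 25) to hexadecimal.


R = 152 → 98 (hex)
G = 51 → 33 (hex)
B = 25 → 19 (hex)
Hex = #983319


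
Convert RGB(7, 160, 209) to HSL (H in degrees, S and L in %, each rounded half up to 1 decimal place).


Normalize: R'=7/255≈0.0275, G'=160/255≈0.6275, B'=209/255≈0.8196
Max=209/255, Min=7/255, Δ=Max-Min=202/255
L = (Max+Min)/2 = (209+7)/510 = 216/510 = 0.42352… → L = 42.4%
L ≤ 0.5 → S = Δ/(Max+Min) = 202/(209+7) = 202/216 = 0.93518… → S = 93.5%
(the 1/255 factors cancel in S and H, so raw channel differences can be used)
Max is B' → H = 60 × ((R-G)/Δ + 4) = 60 × ((7-160)/202 + 4)
  -153/202 + 4 = -0.7574… + 4 = 3.2425…
  H = 60 × 3.2425… = 194.554…° → H = 194.6°
= HSL(194.6°, 93.5%, 42.4%)


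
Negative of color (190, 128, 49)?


Invert: (255-R, 255-G, 255-B)
R: 255-190 = 65
G: 255-128 = 127
B: 255-49 = 206
= RGB(65, 127, 206)


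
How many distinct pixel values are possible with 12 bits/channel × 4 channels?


Total bits = 12 bits/channel × 4 channels = 48 bits
Distinct pixel values = 2^48
= 281,474,976,710,656 pixel values


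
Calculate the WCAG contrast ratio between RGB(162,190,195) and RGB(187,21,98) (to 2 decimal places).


Linearize each sRGB channel c=v/255: c/12.92 if c ≤ 0.04045 else ((c+0.055)/1.055)^2.4
L = 0.2126×R_lin + 0.7152×G_lin + 0.0722×B_lin
Color 1 (162,190,195):
  R=162: 162/255≈0.6353 > 0.04045 → ((0.6353+0.055)/1.055)^2.4 ≈ 0.36131
  G=190: 190/255≈0.7451 > 0.04045 → ((0.7451+0.055)/1.055)^2.4 ≈ 0.51492
  B=195: 195/255≈0.7647 > 0.04045 → ((0.7647+0.055)/1.055)^2.4 ≈ 0.54572
  L1 = 0.2126×0.36131 + 0.7152×0.51492 + 0.0722×0.54572 ≈ 0.48448
Color 2 (187,21,98):
  R=187: 187/255≈0.7333 > 0.04045 → ((0.7333+0.055)/1.055)^2.4 ≈ 0.49693
  G=21: 21/255≈0.0824 > 0.04045 → ((0.0824+0.055)/1.055)^2.4 ≈ 0.00750
  B=98: 98/255≈0.3843 > 0.04045 → ((0.3843+0.055)/1.055)^2.4 ≈ 0.12214
  L2 = 0.2126×0.49693 + 0.7152×0.00750 + 0.0722×0.12214 ≈ 0.11983
Lighter = 0.48448, Darker = 0.11983
Ratio = (L_lighter + 0.05) / (L_darker + 0.05)
Ratio = (0.48448 + 0.05) / (0.11983 + 0.05) = 0.53448 / 0.16983 ≈ 3.1472
Ratio ≈ 3.15:1


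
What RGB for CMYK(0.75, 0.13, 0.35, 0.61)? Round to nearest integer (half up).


R = 255 × (1-C) × (1-K) = 255 × 0.25 × 0.39 = 24.8625 → 25
G = 255 × (1-M) × (1-K) = 255 × 0.87 × 0.39 = 86.5215 → 87
B = 255 × (1-Y) × (1-K) = 255 × 0.65 × 0.39 = 64.6425 → 65
= RGB(25, 87, 65)


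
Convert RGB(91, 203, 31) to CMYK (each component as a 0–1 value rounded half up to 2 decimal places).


R'=91/255≈0.3569, G'=203/255≈0.7961, B'=31/255≈0.1216
K = 1 - max(R',G',B') = 1 - 203/255 = 52/255 = 0.20392… → 0.20
(1-R'-K)/(1-K) simplifies to (max-R)/max with max = 203:
C = (203-91)/203 = 112/203 = 0.55172… → 0.55
M = (203-203)/203 = 0/203 = 0 → 0.00
Y = (203-31)/203 = 172/203 = 0.84729… → 0.85
= CMYK(0.55, 0.00, 0.85, 0.20)


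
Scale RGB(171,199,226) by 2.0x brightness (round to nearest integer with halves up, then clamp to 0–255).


Multiply each channel by 2.0, round half up, clamp to [0, 255]
R: 171×2.0 = 342 → clamp → 255
G: 199×2.0 = 398 → clamp → 255
B: 226×2.0 = 452 → clamp → 255
= RGB(255, 255, 255)


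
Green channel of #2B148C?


Color: #2B148C
R = 2B = 43
G = 14 = 20
B = 8C = 140
Green = 20


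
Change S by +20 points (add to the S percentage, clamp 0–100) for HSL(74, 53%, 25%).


Original S = 53%
Adjustment = +20 percentage points
New S = 53 + (20) = 73
Clamp to [0, 100] → 73
= HSL(74°, 73%, 25%)


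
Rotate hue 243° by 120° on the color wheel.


New hue = (H + rotation) mod 360
New hue = (243 + 120) mod 360
= 363 mod 360
= 3°


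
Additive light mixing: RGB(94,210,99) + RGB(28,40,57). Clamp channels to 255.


Additive: each channel = min(255, C₁+C₂)
R: 94+28 = 122 → 122
G: 210+40 = 250 → 250
B: 99+57 = 156 → 156
= RGB(122, 250, 156)


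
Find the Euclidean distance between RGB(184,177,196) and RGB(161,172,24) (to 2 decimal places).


d = √[(R₁-R₂)² + (G₁-G₂)² + (B₁-B₂)²]
d = √[(184-161)² + (177-172)² + (196-24)²]
d = √[529 + 25 + 29584]
d = √30138
d ≈ 173.60


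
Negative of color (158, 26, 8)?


Invert: (255-R, 255-G, 255-B)
R: 255-158 = 97
G: 255-26 = 229
B: 255-8 = 247
= RGB(97, 229, 247)


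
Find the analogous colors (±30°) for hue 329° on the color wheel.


Base hue: 329°
Left analog: (329 - 30) mod 360 = 299°
Right analog: (329 + 30) mod 360 = 359°
Analogous hues = 299° and 359°


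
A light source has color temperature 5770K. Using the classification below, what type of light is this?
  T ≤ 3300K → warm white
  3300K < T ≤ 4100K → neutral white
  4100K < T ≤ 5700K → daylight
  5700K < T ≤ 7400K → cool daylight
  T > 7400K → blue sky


Temperature: 5770K
5700K < 5770K ≤ 7400K → cool daylight
Classification: cool daylight


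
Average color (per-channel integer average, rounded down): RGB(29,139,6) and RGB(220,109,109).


Midpoint: each channel = ⌊(C₁+C₂)/2⌋
R: ⌊(29+220)/2⌋ = 124
G: ⌊(139+109)/2⌋ = 124
B: ⌊(6+109)/2⌋ = 57
= RGB(124, 124, 57)


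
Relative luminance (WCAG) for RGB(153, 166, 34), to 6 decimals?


Linearize each channel (sRGB transfer function): c = v/255; c_lin = c/12.92 if c ≤ 0.04045, else ((c+0.055)/1.055)^2.4
  R: 153/255 ≈ 0.600000 > 0.04045 → ((0.600000+0.055)/1.055)^2.4 ≈ 0.318547
  G: 166/255 ≈ 0.650980 > 0.04045 → ((0.650980+0.055)/1.055)^2.4 ≈ 0.381326
  B: 34/255 ≈ 0.133333 > 0.04045 → ((0.133333+0.055)/1.055)^2.4 ≈ 0.015996
R_lin = 0.318547, G_lin = 0.381326, B_lin = 0.015996
L = 0.2126×R + 0.7152×G + 0.0722×B
L = 0.2126×0.318547 + 0.7152×0.381326 + 0.0722×0.015996
L ≈ 0.341602


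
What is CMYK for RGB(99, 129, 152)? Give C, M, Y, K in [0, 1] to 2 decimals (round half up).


R'=99/255≈0.3882, G'=129/255≈0.5059, B'=152/255≈0.5961
K = 1 - max(R',G',B') = 1 - 152/255 = 103/255 = 0.40392… → 0.40
(1-R'-K)/(1-K) simplifies to (max-R)/max with max = 152:
C = (152-99)/152 = 53/152 = 0.34868… → 0.35
M = (152-129)/152 = 23/152 = 0.15131… → 0.15
Y = (152-152)/152 = 0/152 = 0 → 0.00
= CMYK(0.35, 0.15, 0.00, 0.40)


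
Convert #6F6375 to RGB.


6F → 111 (R)
63 → 99 (G)
75 → 117 (B)
= RGB(111, 99, 117)


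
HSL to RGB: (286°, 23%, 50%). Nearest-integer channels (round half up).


H=286°, S=0.23, L=0.50
C = (1-|2L-1|)×S = (1-|0.00|)×0.23 = 0.23
H' = H/60 = 286/60 ≈ 4.7667; X = C×(1-|H' mod 2 - 1|) ≈ 0.1763
m = L - C/2 = 0.50 - 0.115 = 0.385
Sector ⌊H'⌋ = 4 → (R',G',B') = (≈0.1763, 0.0, 0.23)
RGB = ((R'+m)×255, (G'+m)×255, (B'+m)×255) = (143.14, 98.175, 156.825)
Round half up → RGB(143, 98, 157)


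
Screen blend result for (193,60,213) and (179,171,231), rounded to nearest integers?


Screen: C = 255 - (255-A)×(255-B)/255, rounded to nearest integer
R: 255 - (255-193)×(255-179)/255 = 255 - 4712/255 ≈ 255 - 18.478 = 236.522 → 237
G: 255 - (255-60)×(255-171)/255 = 255 - 16380/255 ≈ 255 - 64.235 = 190.765 → 191
B: 255 - (255-213)×(255-231)/255 = 255 - 1008/255 ≈ 255 - 3.953 = 251.047 → 251
= RGB(237, 191, 251)


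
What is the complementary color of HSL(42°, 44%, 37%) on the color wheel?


Complement = opposite side of color wheel = hue + 180°
H' = (42 + 180) mod 360 = 222°
S and L unchanged.
= HSL(222°, 44%, 37%)


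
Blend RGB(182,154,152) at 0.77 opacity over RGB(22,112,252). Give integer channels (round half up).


C = α×F + (1-α)×B, with 1-α = 0.23
R: 0.77×182 + 0.23×22 = 140.14 + 5.06 = 145.20 → 145
G: 0.77×154 + 0.23×112 = 118.58 + 25.76 = 144.34 → 144
B: 0.77×152 + 0.23×252 = 117.04 + 57.96 = 175.00 → 175
= RGB(145, 144, 175)


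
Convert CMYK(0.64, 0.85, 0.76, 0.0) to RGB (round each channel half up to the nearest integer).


R = 255 × (1-C) × (1-K) = 255 × 0.36 × 1.00 = 91.8 → 92
G = 255 × (1-M) × (1-K) = 255 × 0.15 × 1.00 = 38.25 → 38
B = 255 × (1-Y) × (1-K) = 255 × 0.24 × 1.00 = 61.2 → 61
= RGB(92, 38, 61)


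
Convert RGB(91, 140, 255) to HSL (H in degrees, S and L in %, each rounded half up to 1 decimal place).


Normalize: R'=91/255≈0.3569, G'=140/255≈0.5490, B'=255/255≈1.0000
Max=255/255, Min=91/255, Δ=Max-Min=164/255
L = (Max+Min)/2 = (255+91)/510 = 346/510 = 0.67843… → L = 67.8%
L > 0.5 → S = Δ/(2-Max-Min) = 164/(510-255-91) = 164/164 = 1 → S = 100.0%
(the 1/255 factors cancel in S and H, so raw channel differences can be used)
Max is B' → H = 60 × ((R-G)/Δ + 4) = 60 × ((91-140)/164 + 4)
  -49/164 + 4 = -0.2987… + 4 = 3.7012…
  H = 60 × 3.7012… = 222.073…° → H = 222.1°
= HSL(222.1°, 100.0%, 67.8%)


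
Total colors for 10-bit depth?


Colors = 2^bits = 2^10
= 1,024 colors


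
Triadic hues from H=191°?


Triadic: equally spaced at 120° intervals
H1 = 191°
H2 = (191 + 120) mod 360 = 311°
H3 = (191 + 240) mod 360 = 71°
Triadic = 191°, 311°, 71°


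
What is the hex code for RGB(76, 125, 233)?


R = 76 → 4C (hex)
G = 125 → 7D (hex)
B = 233 → E9 (hex)
Hex = #4C7DE9


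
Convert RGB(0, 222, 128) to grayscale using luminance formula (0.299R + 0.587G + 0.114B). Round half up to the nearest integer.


Gray = 0.299×R + 0.587×G + 0.114×B
Gray = 0.299×0 + 0.587×222 + 0.114×128
Gray = 0.000 + 130.314 + 14.592
Gray = 144.906 → round half up → 145
Gray = 145


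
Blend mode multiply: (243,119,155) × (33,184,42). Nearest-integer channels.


Multiply: C = A×B/255, rounded to nearest integer
R: 243×33/255 = 8019/255 ≈ 31.447 → 31
G: 119×184/255 = 21896/255 ≈ 85.867 → 86
B: 155×42/255 = 6510/255 ≈ 25.529 → 26
= RGB(31, 86, 26)


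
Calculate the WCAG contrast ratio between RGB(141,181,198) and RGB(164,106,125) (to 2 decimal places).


Linearize each sRGB channel c=v/255: c/12.92 if c ≤ 0.04045 else ((c+0.055)/1.055)^2.4
L = 0.2126×R_lin + 0.7152×G_lin + 0.0722×B_lin
Color 1 (141,181,198):
  R=141: 141/255≈0.5529 > 0.04045 → ((0.5529+0.055)/1.055)^2.4 ≈ 0.26636
  G=181: 181/255≈0.7098 > 0.04045 → ((0.7098+0.055)/1.055)^2.4 ≈ 0.46208
  B=198: 198/255≈0.7765 > 0.04045 → ((0.7765+0.055)/1.055)^2.4 ≈ 0.56471
  L1 = 0.2126×0.26636 + 0.7152×0.46208 + 0.0722×0.56471 ≈ 0.42788
Color 2 (164,106,125):
  R=164: 164/255≈0.6431 > 0.04045 → ((0.6431+0.055)/1.055)^2.4 ≈ 0.37124
  G=106: 106/255≈0.4157 > 0.04045 → ((0.4157+0.055)/1.055)^2.4 ≈ 0.14413
  B=125: 125/255≈0.4902 > 0.04045 → ((0.4902+0.055)/1.055)^2.4 ≈ 0.20508
  L2 = 0.2126×0.37124 + 0.7152×0.14413 + 0.0722×0.20508 ≈ 0.19681
Lighter = 0.42788, Darker = 0.19681
Ratio = (L_lighter + 0.05) / (L_darker + 0.05)
Ratio = (0.42788 + 0.05) / (0.19681 + 0.05) = 0.47788 / 0.24681 ≈ 1.9362
Ratio ≈ 1.94:1


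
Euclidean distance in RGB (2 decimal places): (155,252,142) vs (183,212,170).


d = √[(R₁-R₂)² + (G₁-G₂)² + (B₁-B₂)²]
d = √[(155-183)² + (252-212)² + (142-170)²]
d = √[784 + 1600 + 784]
d = √3168
d ≈ 56.28


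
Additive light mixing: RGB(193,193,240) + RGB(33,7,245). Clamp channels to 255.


Additive: each channel = min(255, C₁+C₂)
R: 193+33 = 226 → 226
G: 193+7 = 200 → 200
B: 240+245 = 485 → 255
= RGB(226, 200, 255)


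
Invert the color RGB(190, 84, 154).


Invert: (255-R, 255-G, 255-B)
R: 255-190 = 65
G: 255-84 = 171
B: 255-154 = 101
= RGB(65, 171, 101)


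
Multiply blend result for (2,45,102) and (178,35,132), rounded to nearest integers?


Multiply: C = A×B/255, rounded to nearest integer
R: 2×178/255 = 356/255 ≈ 1.396 → 1
G: 45×35/255 = 1575/255 ≈ 6.176 → 6
B: 102×132/255 = 13464/255 ≈ 52.800 → 53
= RGB(1, 6, 53)


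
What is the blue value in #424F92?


Color: #424F92
R = 42 = 66
G = 4F = 79
B = 92 = 146
Blue = 146


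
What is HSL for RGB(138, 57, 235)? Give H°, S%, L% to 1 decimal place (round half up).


Normalize: R'=138/255≈0.5412, G'=57/255≈0.2235, B'=235/255≈0.9216
Max=235/255, Min=57/255, Δ=Max-Min=178/255
L = (Max+Min)/2 = (235+57)/510 = 292/510 = 0.57254… → L = 57.3%
L > 0.5 → S = Δ/(2-Max-Min) = 178/(510-235-57) = 178/218 = 0.81651… → S = 81.7%
(the 1/255 factors cancel in S and H, so raw channel differences can be used)
Max is B' → H = 60 × ((R-G)/Δ + 4) = 60 × ((138-57)/178 + 4)
  81/178 + 4 = 0.4550… + 4 = 4.4550…
  H = 60 × 4.4550… = 267.303…° → H = 267.3°
= HSL(267.3°, 81.7%, 57.3%)


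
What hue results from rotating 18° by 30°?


New hue = (H + rotation) mod 360
New hue = (18 + 30) mod 360
= 48 mod 360
= 48°


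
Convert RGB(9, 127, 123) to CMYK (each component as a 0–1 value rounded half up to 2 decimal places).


R'=9/255≈0.0353, G'=127/255≈0.4980, B'=123/255≈0.4824
K = 1 - max(R',G',B') = 1 - 127/255 = 128/255 = 0.50196… → 0.50
(1-R'-K)/(1-K) simplifies to (max-R)/max with max = 127:
C = (127-9)/127 = 118/127 = 0.92913… → 0.93
M = (127-127)/127 = 0/127 = 0 → 0.00
Y = (127-123)/127 = 4/127 = 0.03149… → 0.03
= CMYK(0.93, 0.00, 0.03, 0.50)


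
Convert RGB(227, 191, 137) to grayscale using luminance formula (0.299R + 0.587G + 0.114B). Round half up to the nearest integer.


Gray = 0.299×R + 0.587×G + 0.114×B
Gray = 0.299×227 + 0.587×191 + 0.114×137
Gray = 67.873 + 112.117 + 15.618
Gray = 195.608 → round half up → 196
Gray = 196


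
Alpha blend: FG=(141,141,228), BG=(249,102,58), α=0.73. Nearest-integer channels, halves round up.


C = α×F + (1-α)×B, with 1-α = 0.27
R: 0.73×141 + 0.27×249 = 102.93 + 67.23 = 170.16 → 170
G: 0.73×141 + 0.27×102 = 102.93 + 27.54 = 130.47 → 130
B: 0.73×228 + 0.27×58 = 166.44 + 15.66 = 182.10 → 182
= RGB(170, 130, 182)


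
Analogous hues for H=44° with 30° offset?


Base hue: 44°
Left analog: (44 - 30) mod 360 = 14°
Right analog: (44 + 30) mod 360 = 74°
Analogous hues = 14° and 74°


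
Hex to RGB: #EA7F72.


EA → 234 (R)
7F → 127 (G)
72 → 114 (B)
= RGB(234, 127, 114)


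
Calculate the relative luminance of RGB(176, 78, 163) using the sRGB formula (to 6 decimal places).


Linearize each channel (sRGB transfer function): c = v/255; c_lin = c/12.92 if c ≤ 0.04045, else ((c+0.055)/1.055)^2.4
  R: 176/255 ≈ 0.690196 > 0.04045 → ((0.690196+0.055)/1.055)^2.4 ≈ 0.434154
  G: 78/255 ≈ 0.305882 > 0.04045 → ((0.305882+0.055)/1.055)^2.4 ≈ 0.076185
  B: 163/255 ≈ 0.639216 > 0.04045 → ((0.639216+0.055)/1.055)^2.4 ≈ 0.366253
R_lin = 0.434154, G_lin = 0.076185, B_lin = 0.366253
L = 0.2126×R + 0.7152×G + 0.0722×B
L = 0.2126×0.434154 + 0.7152×0.076185 + 0.0722×0.366253
L ≈ 0.173232


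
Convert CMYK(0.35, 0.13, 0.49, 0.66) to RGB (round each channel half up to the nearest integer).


R = 255 × (1-C) × (1-K) = 255 × 0.65 × 0.34 = 56.355 → 56
G = 255 × (1-M) × (1-K) = 255 × 0.87 × 0.34 = 75.429 → 75
B = 255 × (1-Y) × (1-K) = 255 × 0.51 × 0.34 = 44.217 → 44
= RGB(56, 75, 44)


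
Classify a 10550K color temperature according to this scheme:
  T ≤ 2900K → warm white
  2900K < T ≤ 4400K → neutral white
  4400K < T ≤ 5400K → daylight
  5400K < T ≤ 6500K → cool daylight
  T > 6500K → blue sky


Temperature: 10550K
10550K > 6500K → blue sky
Classification: blue sky


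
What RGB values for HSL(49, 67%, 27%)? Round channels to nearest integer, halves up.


H=49°, S=0.67, L=0.27
C = (1-|2L-1|)×S = (1-|-0.46|)×0.67 = 0.3618
H' = H/60 = 49/60 ≈ 0.8167; X = C×(1-|H' mod 2 - 1|) = 0.29547
m = L - C/2 = 0.27 - 0.1809 = 0.0891
Sector ⌊H'⌋ = 0 → (R',G',B') = (0.3618, 0.29547, 0.0)
RGB = ((R'+m)×255, (G'+m)×255, (B'+m)×255) = (114.9795, 98.06535, 22.7205)
Round half up → RGB(115, 98, 23)


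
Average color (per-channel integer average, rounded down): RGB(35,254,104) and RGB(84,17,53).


Midpoint: each channel = ⌊(C₁+C₂)/2⌋
R: ⌊(35+84)/2⌋ = 59
G: ⌊(254+17)/2⌋ = 135
B: ⌊(104+53)/2⌋ = 78
= RGB(59, 135, 78)


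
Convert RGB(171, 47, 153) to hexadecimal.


R = 171 → AB (hex)
G = 47 → 2F (hex)
B = 153 → 99 (hex)
Hex = #AB2F99


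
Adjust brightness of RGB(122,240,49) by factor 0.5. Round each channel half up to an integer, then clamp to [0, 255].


Multiply each channel by 0.5, round half up, clamp to [0, 255]
R: 122×0.5 = 61
G: 240×0.5 = 120
B: 49×0.5 = 24.5 → round → 25
= RGB(61, 120, 25)


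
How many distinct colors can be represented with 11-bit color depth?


Colors = 2^bits = 2^11
= 2,048 colors


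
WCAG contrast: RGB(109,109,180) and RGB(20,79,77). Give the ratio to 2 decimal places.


Linearize each sRGB channel c=v/255: c/12.92 if c ≤ 0.04045 else ((c+0.055)/1.055)^2.4
L = 0.2126×R_lin + 0.7152×G_lin + 0.0722×B_lin
Color 1 (109,109,180):
  R=109: 109/255≈0.4275 > 0.04045 → ((0.4275+0.055)/1.055)^2.4 ≈ 0.15293
  G=109: 109/255≈0.4275 > 0.04045 → ((0.4275+0.055)/1.055)^2.4 ≈ 0.15293
  B=180: 180/255≈0.7059 > 0.04045 → ((0.7059+0.055)/1.055)^2.4 ≈ 0.45641
  L1 = 0.2126×0.15293 + 0.7152×0.15293 + 0.0722×0.45641 ≈ 0.17484
Color 2 (20,79,77):
  R=20: 20/255≈0.0784 > 0.04045 → ((0.0784+0.055)/1.055)^2.4 ≈ 0.00700
  G=79: 79/255≈0.3098 > 0.04045 → ((0.3098+0.055)/1.055)^2.4 ≈ 0.07819
  B=77: 77/255≈0.3020 > 0.04045 → ((0.3020+0.055)/1.055)^2.4 ≈ 0.07421
  L2 = 0.2126×0.00700 + 0.7152×0.07819 + 0.0722×0.07421 ≈ 0.06277
Lighter = 0.17484, Darker = 0.06277
Ratio = (L_lighter + 0.05) / (L_darker + 0.05)
Ratio = (0.17484 + 0.05) / (0.06277 + 0.05) = 0.22484 / 0.11277 ≈ 1.9939
Ratio ≈ 1.99:1


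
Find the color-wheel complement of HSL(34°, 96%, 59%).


Complement = opposite side of color wheel = hue + 180°
H' = (34 + 180) mod 360 = 214°
S and L unchanged.
= HSL(214°, 96%, 59%)


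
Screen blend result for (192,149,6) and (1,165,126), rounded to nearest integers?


Screen: C = 255 - (255-A)×(255-B)/255, rounded to nearest integer
R: 255 - (255-192)×(255-1)/255 = 255 - 16002/255 ≈ 255 - 62.753 = 192.247 → 192
G: 255 - (255-149)×(255-165)/255 = 255 - 9540/255 ≈ 255 - 37.412 = 217.588 → 218
B: 255 - (255-6)×(255-126)/255 = 255 - 32121/255 ≈ 255 - 125.965 = 129.035 → 129
= RGB(192, 218, 129)


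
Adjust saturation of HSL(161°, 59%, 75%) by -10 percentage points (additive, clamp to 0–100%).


Original S = 59%
Adjustment = -10 percentage points
New S = 59 + (-10) = 49
Clamp to [0, 100] → 49
= HSL(161°, 49%, 75%)


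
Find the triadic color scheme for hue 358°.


Triadic: equally spaced at 120° intervals
H1 = 358°
H2 = (358 + 120) mod 360 = 118°
H3 = (358 + 240) mod 360 = 238°
Triadic = 358°, 118°, 238°


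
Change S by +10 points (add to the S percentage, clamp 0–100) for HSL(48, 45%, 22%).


Original S = 45%
Adjustment = +10 percentage points
New S = 45 + (10) = 55
Clamp to [0, 100] → 55
= HSL(48°, 55%, 22%)


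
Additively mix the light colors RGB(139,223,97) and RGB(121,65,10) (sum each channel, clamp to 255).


Additive: each channel = min(255, C₁+C₂)
R: 139+121 = 260 → 255
G: 223+65 = 288 → 255
B: 97+10 = 107 → 107
= RGB(255, 255, 107)


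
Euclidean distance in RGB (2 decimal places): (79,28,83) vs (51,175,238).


d = √[(R₁-R₂)² + (G₁-G₂)² + (B₁-B₂)²]
d = √[(79-51)² + (28-175)² + (83-238)²]
d = √[784 + 21609 + 24025]
d = √46418
d ≈ 215.45


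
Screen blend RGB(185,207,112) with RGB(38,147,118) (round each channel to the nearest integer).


Screen: C = 255 - (255-A)×(255-B)/255, rounded to nearest integer
R: 255 - (255-185)×(255-38)/255 = 255 - 15190/255 ≈ 255 - 59.569 = 195.431 → 195
G: 255 - (255-207)×(255-147)/255 = 255 - 5184/255 ≈ 255 - 20.329 = 234.671 → 235
B: 255 - (255-112)×(255-118)/255 = 255 - 19591/255 ≈ 255 - 76.827 = 178.173 → 178
= RGB(195, 235, 178)


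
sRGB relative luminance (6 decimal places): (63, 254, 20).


Linearize each channel (sRGB transfer function): c = v/255; c_lin = c/12.92 if c ≤ 0.04045, else ((c+0.055)/1.055)^2.4
  R: 63/255 ≈ 0.247059 > 0.04045 → ((0.247059+0.055)/1.055)^2.4 ≈ 0.049707
  G: 254/255 ≈ 0.996078 > 0.04045 → ((0.996078+0.055)/1.055)^2.4 ≈ 0.991102
  B: 20/255 ≈ 0.078431 > 0.04045 → ((0.078431+0.055)/1.055)^2.4 ≈ 0.006995
R_lin = 0.049707, G_lin = 0.991102, B_lin = 0.006995
L = 0.2126×R + 0.7152×G + 0.0722×B
L = 0.2126×0.049707 + 0.7152×0.991102 + 0.0722×0.006995
L ≈ 0.719909


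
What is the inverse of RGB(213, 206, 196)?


Invert: (255-R, 255-G, 255-B)
R: 255-213 = 42
G: 255-206 = 49
B: 255-196 = 59
= RGB(42, 49, 59)


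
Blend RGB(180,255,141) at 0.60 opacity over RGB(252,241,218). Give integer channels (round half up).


C = α×F + (1-α)×B, with 1-α = 0.40
R: 0.60×180 + 0.40×252 = 108.00 + 100.80 = 208.80 → 209
G: 0.60×255 + 0.40×241 = 153.00 + 96.40 = 249.40 → 249
B: 0.60×141 + 0.40×218 = 84.60 + 87.20 = 171.80 → 172
= RGB(209, 249, 172)


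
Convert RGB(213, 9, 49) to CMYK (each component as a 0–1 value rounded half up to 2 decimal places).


R'=213/255≈0.8353, G'=9/255≈0.0353, B'=49/255≈0.1922
K = 1 - max(R',G',B') = 1 - 213/255 = 42/255 = 0.16470… → 0.16
(1-R'-K)/(1-K) simplifies to (max-R)/max with max = 213:
C = (213-213)/213 = 0/213 = 0 → 0.00
M = (213-9)/213 = 204/213 = 0.95774… → 0.96
Y = (213-49)/213 = 164/213 = 0.76995… → 0.77
= CMYK(0.00, 0.96, 0.77, 0.16)


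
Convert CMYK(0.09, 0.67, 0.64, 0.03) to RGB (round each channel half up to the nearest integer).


R = 255 × (1-C) × (1-K) = 255 × 0.91 × 0.97 = 225.0885 → 225
G = 255 × (1-M) × (1-K) = 255 × 0.33 × 0.97 = 81.6255 → 82
B = 255 × (1-Y) × (1-K) = 255 × 0.36 × 0.97 = 89.046 → 89
= RGB(225, 82, 89)


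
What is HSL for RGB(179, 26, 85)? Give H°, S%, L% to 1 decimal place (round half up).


Normalize: R'=179/255≈0.7020, G'=26/255≈0.1020, B'=85/255≈0.3333
Max=179/255, Min=26/255, Δ=Max-Min=153/255
L = (Max+Min)/2 = (179+26)/510 = 205/510 = 0.40196… → L = 40.2%
L ≤ 0.5 → S = Δ/(Max+Min) = 153/(179+26) = 153/205 = 0.74634… → S = 74.6%
(the 1/255 factors cancel in S and H, so raw channel differences can be used)
Max is R' → H = 60 × (((G-B)/Δ) mod 6) = 60 × (((26-85)/153) mod 6)
  (-59)/153 = -0.3856…; negative, so add 6 → 5.6143…
  H = 60 × 5.6143… = 336.862…° → H = 336.9°
= HSL(336.9°, 74.6%, 40.2%)


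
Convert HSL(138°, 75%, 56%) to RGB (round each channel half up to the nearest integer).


H=138°, S=0.75, L=0.56
C = (1-|2L-1|)×S = (1-|0.12|)×0.75 = 0.66
H' = H/60 = 138/60 ≈ 2.3000; X = C×(1-|H' mod 2 - 1|) = 0.198
m = L - C/2 = 0.56 - 0.33 = 0.23
Sector ⌊H'⌋ = 2 → (R',G',B') = (0.0, 0.66, 0.198)
RGB = ((R'+m)×255, (G'+m)×255, (B'+m)×255) = (58.65, 226.95, 109.14)
Round half up → RGB(59, 227, 109)


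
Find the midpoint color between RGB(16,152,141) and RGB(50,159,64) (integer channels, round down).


Midpoint: each channel = ⌊(C₁+C₂)/2⌋
R: ⌊(16+50)/2⌋ = 33
G: ⌊(152+159)/2⌋ = 155
B: ⌊(141+64)/2⌋ = 102
= RGB(33, 155, 102)


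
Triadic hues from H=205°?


Triadic: equally spaced at 120° intervals
H1 = 205°
H2 = (205 + 120) mod 360 = 325°
H3 = (205 + 240) mod 360 = 85°
Triadic = 205°, 325°, 85°


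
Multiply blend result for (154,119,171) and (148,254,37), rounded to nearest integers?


Multiply: C = A×B/255, rounded to nearest integer
R: 154×148/255 = 22792/255 ≈ 89.380 → 89
G: 119×254/255 = 30226/255 ≈ 118.533 → 119
B: 171×37/255 = 6327/255 ≈ 24.812 → 25
= RGB(89, 119, 25)


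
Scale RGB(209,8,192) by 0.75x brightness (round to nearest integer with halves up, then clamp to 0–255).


Multiply each channel by 0.75, round half up, clamp to [0, 255]
R: 209×0.75 = 156.75 → round → 157
G: 8×0.75 = 6
B: 192×0.75 = 144
= RGB(157, 6, 144)


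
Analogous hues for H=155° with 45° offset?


Base hue: 155°
Left analog: (155 - 45) mod 360 = 110°
Right analog: (155 + 45) mod 360 = 200°
Analogous hues = 110° and 200°


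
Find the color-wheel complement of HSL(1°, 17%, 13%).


Complement = opposite side of color wheel = hue + 180°
H' = (1 + 180) mod 360 = 181°
S and L unchanged.
= HSL(181°, 17%, 13%)


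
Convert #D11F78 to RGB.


D1 → 209 (R)
1F → 31 (G)
78 → 120 (B)
= RGB(209, 31, 120)


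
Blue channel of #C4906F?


Color: #C4906F
R = C4 = 196
G = 90 = 144
B = 6F = 111
Blue = 111


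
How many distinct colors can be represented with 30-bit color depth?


Colors = 2^bits = 2^30
= 1,073,741,824 colors


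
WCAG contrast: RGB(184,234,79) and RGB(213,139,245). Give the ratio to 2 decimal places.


Linearize each sRGB channel c=v/255: c/12.92 if c ≤ 0.04045 else ((c+0.055)/1.055)^2.4
L = 0.2126×R_lin + 0.7152×G_lin + 0.0722×B_lin
Color 1 (184,234,79):
  R=184: 184/255≈0.7216 > 0.04045 → ((0.7216+0.055)/1.055)^2.4 ≈ 0.47932
  G=234: 234/255≈0.9176 > 0.04045 → ((0.9176+0.055)/1.055)^2.4 ≈ 0.82279
  B=79: 79/255≈0.3098 > 0.04045 → ((0.3098+0.055)/1.055)^2.4 ≈ 0.07819
  L1 = 0.2126×0.47932 + 0.7152×0.82279 + 0.0722×0.07819 ≈ 0.69600
Color 2 (213,139,245):
  R=213: 213/255≈0.8353 > 0.04045 → ((0.8353+0.055)/1.055)^2.4 ≈ 0.66539
  G=139: 139/255≈0.5451 > 0.04045 → ((0.5451+0.055)/1.055)^2.4 ≈ 0.25818
  B=245: 245/255≈0.9608 > 0.04045 → ((0.9608+0.055)/1.055)^2.4 ≈ 0.91310
  L2 = 0.2126×0.66539 + 0.7152×0.25818 + 0.0722×0.91310 ≈ 0.39204
Lighter = 0.69600, Darker = 0.39204
Ratio = (L_lighter + 0.05) / (L_darker + 0.05)
Ratio = (0.69600 + 0.05) / (0.39204 + 0.05) = 0.74600 / 0.44204 ≈ 1.6876
Ratio ≈ 1.69:1


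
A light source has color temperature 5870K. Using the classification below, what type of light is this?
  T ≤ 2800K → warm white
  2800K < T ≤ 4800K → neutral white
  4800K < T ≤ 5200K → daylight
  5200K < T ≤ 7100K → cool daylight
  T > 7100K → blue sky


Temperature: 5870K
5200K < 5870K ≤ 7100K → cool daylight
Classification: cool daylight


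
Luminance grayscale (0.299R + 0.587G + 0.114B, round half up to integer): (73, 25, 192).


Gray = 0.299×R + 0.587×G + 0.114×B
Gray = 0.299×73 + 0.587×25 + 0.114×192
Gray = 21.827 + 14.675 + 21.888
Gray = 58.390 → round half up → 58
Gray = 58


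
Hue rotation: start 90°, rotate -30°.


New hue = (H + rotation) mod 360
New hue = (90 -30) mod 360
= 60 mod 360
= 60°


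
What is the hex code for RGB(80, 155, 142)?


R = 80 → 50 (hex)
G = 155 → 9B (hex)
B = 142 → 8E (hex)
Hex = #509B8E


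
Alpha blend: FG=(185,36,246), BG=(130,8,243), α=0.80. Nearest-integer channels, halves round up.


C = α×F + (1-α)×B, with 1-α = 0.20
R: 0.80×185 + 0.20×130 = 148.00 + 26.00 = 174.00 → 174
G: 0.80×36 + 0.20×8 = 28.80 + 1.60 = 30.40 → 30
B: 0.80×246 + 0.20×243 = 196.80 + 48.60 = 245.40 → 245
= RGB(174, 30, 245)


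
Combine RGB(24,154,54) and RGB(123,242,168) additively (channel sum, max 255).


Additive: each channel = min(255, C₁+C₂)
R: 24+123 = 147 → 147
G: 154+242 = 396 → 255
B: 54+168 = 222 → 222
= RGB(147, 255, 222)


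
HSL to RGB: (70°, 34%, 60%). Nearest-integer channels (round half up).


H=70°, S=0.34, L=0.60
C = (1-|2L-1|)×S = (1-|0.20|)×0.34 = 0.272
H' = H/60 = 70/60 ≈ 1.1667; X = C×(1-|H' mod 2 - 1|) ≈ 0.2267
m = L - C/2 = 0.60 - 0.136 = 0.464
Sector ⌊H'⌋ = 1 → (R',G',B') = (≈0.2267, 0.272, 0.0)
RGB = ((R'+m)×255, (G'+m)×255, (B'+m)×255) = (176.12, 187.68, 118.32)
Round half up → RGB(176, 188, 118)


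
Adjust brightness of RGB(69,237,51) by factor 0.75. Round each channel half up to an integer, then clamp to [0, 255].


Multiply each channel by 0.75, round half up, clamp to [0, 255]
R: 69×0.75 = 51.75 → round → 52
G: 237×0.75 = 177.75 → round → 178
B: 51×0.75 = 38.25 → round → 38
= RGB(52, 178, 38)


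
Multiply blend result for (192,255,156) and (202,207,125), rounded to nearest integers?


Multiply: C = A×B/255, rounded to nearest integer
R: 192×202/255 = 38784/255 ≈ 152.094 → 152
G: 255×207/255 = 52785/255 ≈ 207.000 → 207
B: 156×125/255 = 19500/255 ≈ 76.471 → 76
= RGB(152, 207, 76)


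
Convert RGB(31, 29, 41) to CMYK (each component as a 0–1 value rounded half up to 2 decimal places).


R'=31/255≈0.1216, G'=29/255≈0.1137, B'=41/255≈0.1608
K = 1 - max(R',G',B') = 1 - 41/255 = 214/255 = 0.83921… → 0.84
(1-R'-K)/(1-K) simplifies to (max-R)/max with max = 41:
C = (41-31)/41 = 10/41 = 0.24390… → 0.24
M = (41-29)/41 = 12/41 = 0.29268… → 0.29
Y = (41-41)/41 = 0/41 = 0 → 0.00
= CMYK(0.24, 0.29, 0.00, 0.84)


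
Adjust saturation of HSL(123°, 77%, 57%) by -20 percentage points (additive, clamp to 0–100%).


Original S = 77%
Adjustment = -20 percentage points
New S = 77 + (-20) = 57
Clamp to [0, 100] → 57
= HSL(123°, 57%, 57%)


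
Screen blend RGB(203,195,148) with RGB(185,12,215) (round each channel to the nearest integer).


Screen: C = 255 - (255-A)×(255-B)/255, rounded to nearest integer
R: 255 - (255-203)×(255-185)/255 = 255 - 3640/255 ≈ 255 - 14.275 = 240.725 → 241
G: 255 - (255-195)×(255-12)/255 = 255 - 14580/255 ≈ 255 - 57.176 = 197.824 → 198
B: 255 - (255-148)×(255-215)/255 = 255 - 4280/255 ≈ 255 - 16.784 = 238.216 → 238
= RGB(241, 198, 238)


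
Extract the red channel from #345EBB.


Color: #345EBB
R = 34 = 52
G = 5E = 94
B = BB = 187
Red = 52


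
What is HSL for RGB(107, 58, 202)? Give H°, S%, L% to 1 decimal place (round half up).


Normalize: R'=107/255≈0.4196, G'=58/255≈0.2275, B'=202/255≈0.7922
Max=202/255, Min=58/255, Δ=Max-Min=144/255
L = (Max+Min)/2 = (202+58)/510 = 260/510 = 0.50980… → L = 51.0%
L > 0.5 → S = Δ/(2-Max-Min) = 144/(510-202-58) = 144/250 = 0.576 → S = 57.6%
(the 1/255 factors cancel in S and H, so raw channel differences can be used)
Max is B' → H = 60 × ((R-G)/Δ + 4) = 60 × ((107-58)/144 + 4)
  49/144 + 4 = 0.3402… + 4 = 4.3402…
  H = 60 × 4.3402… = 260.416…° → H = 260.4°
= HSL(260.4°, 57.6%, 51.0%)


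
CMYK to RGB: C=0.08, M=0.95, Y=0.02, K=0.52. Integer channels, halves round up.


R = 255 × (1-C) × (1-K) = 255 × 0.92 × 0.48 = 112.608 → 113
G = 255 × (1-M) × (1-K) = 255 × 0.05 × 0.48 = 6.12 → 6
B = 255 × (1-Y) × (1-K) = 255 × 0.98 × 0.48 = 119.952 → 120
= RGB(113, 6, 120)


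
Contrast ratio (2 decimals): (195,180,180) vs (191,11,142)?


Linearize each sRGB channel c=v/255: c/12.92 if c ≤ 0.04045 else ((c+0.055)/1.055)^2.4
L = 0.2126×R_lin + 0.7152×G_lin + 0.0722×B_lin
Color 1 (195,180,180):
  R=195: 195/255≈0.7647 > 0.04045 → ((0.7647+0.055)/1.055)^2.4 ≈ 0.54572
  G=180: 180/255≈0.7059 > 0.04045 → ((0.7059+0.055)/1.055)^2.4 ≈ 0.45641
  B=180: 180/255≈0.7059 > 0.04045 → ((0.7059+0.055)/1.055)^2.4 ≈ 0.45641
  L1 = 0.2126×0.54572 + 0.7152×0.45641 + 0.0722×0.45641 ≈ 0.47540
Color 2 (191,11,142):
  R=191: 191/255≈0.7490 > 0.04045 → ((0.7490+0.055)/1.055)^2.4 ≈ 0.52100
  G=11: 11/255≈0.0431 > 0.04045 → ((0.0431+0.055)/1.055)^2.4 ≈ 0.00335
  B=142: 142/255≈0.5569 > 0.04045 → ((0.5569+0.055)/1.055)^2.4 ≈ 0.27050
  L2 = 0.2126×0.52100 + 0.7152×0.00335 + 0.0722×0.27050 ≈ 0.13269
Lighter = 0.47540, Darker = 0.13269
Ratio = (L_lighter + 0.05) / (L_darker + 0.05)
Ratio = (0.47540 + 0.05) / (0.13269 + 0.05) = 0.52540 / 0.18269 ≈ 2.8760
Ratio ≈ 2.88:1


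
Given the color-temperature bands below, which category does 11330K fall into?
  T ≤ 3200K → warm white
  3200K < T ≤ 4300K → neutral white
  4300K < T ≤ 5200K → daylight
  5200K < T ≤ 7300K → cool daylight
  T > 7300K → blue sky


Temperature: 11330K
11330K > 7300K → blue sky
Classification: blue sky


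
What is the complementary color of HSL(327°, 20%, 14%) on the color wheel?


Complement = opposite side of color wheel = hue + 180°
H' = (327 + 180) mod 360 = 147°
S and L unchanged.
= HSL(147°, 20%, 14%)


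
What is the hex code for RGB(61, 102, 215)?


R = 61 → 3D (hex)
G = 102 → 66 (hex)
B = 215 → D7 (hex)
Hex = #3D66D7


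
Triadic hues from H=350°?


Triadic: equally spaced at 120° intervals
H1 = 350°
H2 = (350 + 120) mod 360 = 110°
H3 = (350 + 240) mod 360 = 230°
Triadic = 350°, 110°, 230°


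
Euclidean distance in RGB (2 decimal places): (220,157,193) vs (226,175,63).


d = √[(R₁-R₂)² + (G₁-G₂)² + (B₁-B₂)²]
d = √[(220-226)² + (157-175)² + (193-63)²]
d = √[36 + 324 + 16900]
d = √17260
d ≈ 131.38


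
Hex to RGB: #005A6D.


00 → 0 (R)
5A → 90 (G)
6D → 109 (B)
= RGB(0, 90, 109)


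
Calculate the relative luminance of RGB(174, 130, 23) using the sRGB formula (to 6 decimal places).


Linearize each channel (sRGB transfer function): c = v/255; c_lin = c/12.92 if c ≤ 0.04045, else ((c+0.055)/1.055)^2.4
  R: 174/255 ≈ 0.682353 > 0.04045 → ((0.682353+0.055)/1.055)^2.4 ≈ 0.423268
  G: 130/255 ≈ 0.509804 > 0.04045 → ((0.509804+0.055)/1.055)^2.4 ≈ 0.223228
  B: 23/255 ≈ 0.090196 > 0.04045 → ((0.090196+0.055)/1.055)^2.4 ≈ 0.008568
R_lin = 0.423268, G_lin = 0.223228, B_lin = 0.008568
L = 0.2126×R + 0.7152×G + 0.0722×B
L = 0.2126×0.423268 + 0.7152×0.223228 + 0.0722×0.008568
L ≈ 0.250258


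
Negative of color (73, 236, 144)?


Invert: (255-R, 255-G, 255-B)
R: 255-73 = 182
G: 255-236 = 19
B: 255-144 = 111
= RGB(182, 19, 111)


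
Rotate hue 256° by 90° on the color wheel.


New hue = (H + rotation) mod 360
New hue = (256 + 90) mod 360
= 346 mod 360
= 346°


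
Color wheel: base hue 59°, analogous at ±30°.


Base hue: 59°
Left analog: (59 - 30) mod 360 = 29°
Right analog: (59 + 30) mod 360 = 89°
Analogous hues = 29° and 89°


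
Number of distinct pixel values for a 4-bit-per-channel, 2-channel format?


Total bits = 4 bits/channel × 2 channels = 8 bits
Distinct pixel values = 2^8
= 256 pixel values


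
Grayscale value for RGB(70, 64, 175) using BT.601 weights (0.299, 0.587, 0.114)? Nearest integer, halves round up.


Gray = 0.299×R + 0.587×G + 0.114×B
Gray = 0.299×70 + 0.587×64 + 0.114×175
Gray = 20.930 + 37.568 + 19.950
Gray = 78.448 → round half up → 78
Gray = 78


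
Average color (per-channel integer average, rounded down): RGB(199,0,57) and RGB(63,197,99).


Midpoint: each channel = ⌊(C₁+C₂)/2⌋
R: ⌊(199+63)/2⌋ = 131
G: ⌊(0+197)/2⌋ = 98
B: ⌊(57+99)/2⌋ = 78
= RGB(131, 98, 78)


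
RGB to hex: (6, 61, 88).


R = 6 → 06 (hex)
G = 61 → 3D (hex)
B = 88 → 58 (hex)
Hex = #063D58


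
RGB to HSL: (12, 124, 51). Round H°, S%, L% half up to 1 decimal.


Normalize: R'=12/255≈0.0471, G'=124/255≈0.4863, B'=51/255≈0.2000
Max=124/255, Min=12/255, Δ=Max-Min=112/255
L = (Max+Min)/2 = (124+12)/510 = 136/510 = 0.26666… → L = 26.7%
L ≤ 0.5 → S = Δ/(Max+Min) = 112/(124+12) = 112/136 = 0.82352… → S = 82.4%
(the 1/255 factors cancel in S and H, so raw channel differences can be used)
Max is G' → H = 60 × ((B-R)/Δ + 2) = 60 × ((51-12)/112 + 2)
  39/112 + 2 = 0.3482… + 2 = 2.3482…
  H = 60 × 2.3482… = 140.892…° → H = 140.9°
= HSL(140.9°, 82.4%, 26.7%)
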